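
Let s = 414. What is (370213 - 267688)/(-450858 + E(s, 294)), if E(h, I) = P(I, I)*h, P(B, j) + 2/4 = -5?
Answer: -6835/30209 ≈ -0.22626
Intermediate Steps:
P(B, j) = -11/2 (P(B, j) = -1/2 - 5 = -11/2)
E(h, I) = -11*h/2
(370213 - 267688)/(-450858 + E(s, 294)) = (370213 - 267688)/(-450858 - 11/2*414) = 102525/(-450858 - 2277) = 102525/(-453135) = 102525*(-1/453135) = -6835/30209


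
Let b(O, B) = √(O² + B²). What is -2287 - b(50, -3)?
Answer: -2287 - √2509 ≈ -2337.1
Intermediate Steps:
b(O, B) = √(B² + O²)
-2287 - b(50, -3) = -2287 - √((-3)² + 50²) = -2287 - √(9 + 2500) = -2287 - √2509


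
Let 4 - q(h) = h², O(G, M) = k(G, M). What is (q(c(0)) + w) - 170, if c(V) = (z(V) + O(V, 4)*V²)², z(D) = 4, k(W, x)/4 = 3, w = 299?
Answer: -123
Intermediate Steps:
k(W, x) = 12 (k(W, x) = 4*3 = 12)
O(G, M) = 12
c(V) = (4 + 12*V²)²
q(h) = 4 - h²
(q(c(0)) + w) - 170 = ((4 - (16*(1 + 3*0²)²)²) + 299) - 170 = ((4 - (16*(1 + 3*0)²)²) + 299) - 170 = ((4 - (16*(1 + 0)²)²) + 299) - 170 = ((4 - (16*1²)²) + 299) - 170 = ((4 - (16*1)²) + 299) - 170 = ((4 - 1*16²) + 299) - 170 = ((4 - 1*256) + 299) - 170 = ((4 - 256) + 299) - 170 = (-252 + 299) - 170 = 47 - 170 = -123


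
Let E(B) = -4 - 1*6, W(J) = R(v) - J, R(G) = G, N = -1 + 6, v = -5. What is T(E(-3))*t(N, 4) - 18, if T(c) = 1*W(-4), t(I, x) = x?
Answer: -22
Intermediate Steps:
N = 5
W(J) = -5 - J
E(B) = -10 (E(B) = -4 - 6 = -10)
T(c) = -1 (T(c) = 1*(-5 - 1*(-4)) = 1*(-5 + 4) = 1*(-1) = -1)
T(E(-3))*t(N, 4) - 18 = -1*4 - 18 = -4 - 18 = -22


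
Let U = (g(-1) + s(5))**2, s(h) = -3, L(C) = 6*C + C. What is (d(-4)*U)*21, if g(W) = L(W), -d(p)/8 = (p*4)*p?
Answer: -1075200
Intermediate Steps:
L(C) = 7*C
d(p) = -32*p**2 (d(p) = -8*p*4*p = -8*4*p*p = -32*p**2)
g(W) = 7*W
U = 100 (U = (7*(-1) - 3)**2 = (-7 - 3)**2 = (-10)**2 = 100)
(d(-4)*U)*21 = (-32*(-4)**2*100)*21 = (-32*16*100)*21 = -512*100*21 = -51200*21 = -1075200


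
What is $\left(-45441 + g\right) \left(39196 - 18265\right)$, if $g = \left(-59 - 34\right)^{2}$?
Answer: $-770093352$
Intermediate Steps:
$g = 8649$ ($g = \left(-93\right)^{2} = 8649$)
$\left(-45441 + g\right) \left(39196 - 18265\right) = \left(-45441 + 8649\right) \left(39196 - 18265\right) = \left(-36792\right) 20931 = -770093352$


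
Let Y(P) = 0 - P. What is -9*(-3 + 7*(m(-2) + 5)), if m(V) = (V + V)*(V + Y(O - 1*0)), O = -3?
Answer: -36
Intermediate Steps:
Y(P) = -P
m(V) = 2*V*(3 + V) (m(V) = (V + V)*(V - (-3 - 1*0)) = (2*V)*(V - (-3 + 0)) = (2*V)*(V - 1*(-3)) = (2*V)*(V + 3) = (2*V)*(3 + V) = 2*V*(3 + V))
-9*(-3 + 7*(m(-2) + 5)) = -9*(-3 + 7*(2*(-2)*(3 - 2) + 5)) = -9*(-3 + 7*(2*(-2)*1 + 5)) = -9*(-3 + 7*(-4 + 5)) = -9*(-3 + 7*1) = -9*(-3 + 7) = -9*4 = -36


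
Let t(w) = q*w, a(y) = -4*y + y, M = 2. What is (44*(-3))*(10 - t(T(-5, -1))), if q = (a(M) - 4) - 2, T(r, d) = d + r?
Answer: 8184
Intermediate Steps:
a(y) = -3*y
q = -12 (q = (-3*2 - 4) - 2 = (-6 - 4) - 2 = -10 - 2 = -12)
t(w) = -12*w
(44*(-3))*(10 - t(T(-5, -1))) = (44*(-3))*(10 - (-12)*(-1 - 5)) = -132*(10 - (-12)*(-6)) = -132*(10 - 1*72) = -132*(10 - 72) = -132*(-62) = 8184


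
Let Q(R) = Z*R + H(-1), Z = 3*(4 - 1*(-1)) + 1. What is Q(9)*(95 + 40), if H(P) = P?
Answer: 19305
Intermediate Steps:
Z = 16 (Z = 3*(4 + 1) + 1 = 3*5 + 1 = 15 + 1 = 16)
Q(R) = -1 + 16*R (Q(R) = 16*R - 1 = -1 + 16*R)
Q(9)*(95 + 40) = (-1 + 16*9)*(95 + 40) = (-1 + 144)*135 = 143*135 = 19305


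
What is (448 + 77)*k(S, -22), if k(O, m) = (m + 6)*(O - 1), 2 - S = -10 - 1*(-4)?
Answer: -58800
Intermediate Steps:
S = 8 (S = 2 - (-10 - 1*(-4)) = 2 - (-10 + 4) = 2 - 1*(-6) = 2 + 6 = 8)
k(O, m) = (-1 + O)*(6 + m) (k(O, m) = (6 + m)*(-1 + O) = (-1 + O)*(6 + m))
(448 + 77)*k(S, -22) = (448 + 77)*(-6 - 1*(-22) + 6*8 + 8*(-22)) = 525*(-6 + 22 + 48 - 176) = 525*(-112) = -58800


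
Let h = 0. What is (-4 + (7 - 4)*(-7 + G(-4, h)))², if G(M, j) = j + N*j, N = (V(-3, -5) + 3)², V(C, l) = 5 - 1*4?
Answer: 625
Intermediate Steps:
V(C, l) = 1 (V(C, l) = 5 - 4 = 1)
N = 16 (N = (1 + 3)² = 4² = 16)
G(M, j) = 17*j (G(M, j) = j + 16*j = 17*j)
(-4 + (7 - 4)*(-7 + G(-4, h)))² = (-4 + (7 - 4)*(-7 + 17*0))² = (-4 + 3*(-7 + 0))² = (-4 + 3*(-7))² = (-4 - 21)² = (-25)² = 625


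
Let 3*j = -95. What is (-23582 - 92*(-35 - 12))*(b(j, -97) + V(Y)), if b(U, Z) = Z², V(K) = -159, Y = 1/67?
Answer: -178136500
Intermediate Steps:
j = -95/3 (j = (⅓)*(-95) = -95/3 ≈ -31.667)
Y = 1/67 ≈ 0.014925
(-23582 - 92*(-35 - 12))*(b(j, -97) + V(Y)) = (-23582 - 92*(-35 - 12))*((-97)² - 159) = (-23582 - 92*(-47))*(9409 - 159) = (-23582 + 4324)*9250 = -19258*9250 = -178136500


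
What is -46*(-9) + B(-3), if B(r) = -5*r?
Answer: 429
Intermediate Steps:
-46*(-9) + B(-3) = -46*(-9) - 5*(-3) = 414 + 15 = 429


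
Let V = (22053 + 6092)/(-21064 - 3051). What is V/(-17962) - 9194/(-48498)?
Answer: 30644457311/161592959598 ≈ 0.18964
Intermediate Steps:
V = -433/371 (V = 28145/(-24115) = 28145*(-1/24115) = -433/371 ≈ -1.1671)
V/(-17962) - 9194/(-48498) = -433/371/(-17962) - 9194/(-48498) = -433/371*(-1/17962) - 9194*(-1/48498) = 433/6663902 + 4597/24249 = 30644457311/161592959598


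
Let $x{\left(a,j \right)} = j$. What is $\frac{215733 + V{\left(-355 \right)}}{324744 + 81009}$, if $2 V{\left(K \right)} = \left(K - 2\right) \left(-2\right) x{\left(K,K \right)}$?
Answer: $\frac{29666}{135251} \approx 0.21934$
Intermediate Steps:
$V{\left(K \right)} = \frac{K \left(4 - 2 K\right)}{2}$ ($V{\left(K \right)} = \frac{\left(K - 2\right) \left(-2\right) K}{2} = \frac{\left(-2 + K\right) \left(-2\right) K}{2} = \frac{\left(4 - 2 K\right) K}{2} = \frac{K \left(4 - 2 K\right)}{2}$)
$\frac{215733 + V{\left(-355 \right)}}{324744 + 81009} = \frac{215733 - 355 \left(2 - -355\right)}{324744 + 81009} = \frac{215733 - 355 \left(2 + 355\right)}{405753} = \left(215733 - 126735\right) \frac{1}{405753} = 88998 \cdot \frac{1}{405753} = \frac{29666}{135251}$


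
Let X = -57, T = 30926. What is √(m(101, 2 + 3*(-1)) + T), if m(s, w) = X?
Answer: √30869 ≈ 175.70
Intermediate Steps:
m(s, w) = -57
√(m(101, 2 + 3*(-1)) + T) = √(-57 + 30926) = √30869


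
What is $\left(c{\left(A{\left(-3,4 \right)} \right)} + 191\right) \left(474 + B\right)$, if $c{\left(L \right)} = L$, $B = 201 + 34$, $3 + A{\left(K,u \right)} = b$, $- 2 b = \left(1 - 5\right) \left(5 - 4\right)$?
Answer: $134710$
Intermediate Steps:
$b = 2$ ($b = - \frac{\left(1 - 5\right) \left(5 - 4\right)}{2} = - \frac{\left(-4\right) \left(5 - 4\right)}{2} = - \frac{\left(-4\right) 1}{2} = \left(- \frac{1}{2}\right) \left(-4\right) = 2$)
$A{\left(K,u \right)} = -1$ ($A{\left(K,u \right)} = -3 + 2 = -1$)
$B = 235$
$\left(c{\left(A{\left(-3,4 \right)} \right)} + 191\right) \left(474 + B\right) = \left(-1 + 191\right) \left(474 + 235\right) = 190 \cdot 709 = 134710$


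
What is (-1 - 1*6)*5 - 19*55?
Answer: -1080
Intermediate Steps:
(-1 - 1*6)*5 - 19*55 = (-1 - 6)*5 - 1045 = -7*5 - 1045 = -35 - 1045 = -1080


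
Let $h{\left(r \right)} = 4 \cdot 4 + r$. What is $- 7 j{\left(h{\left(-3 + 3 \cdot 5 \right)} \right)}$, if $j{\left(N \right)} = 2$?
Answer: $-14$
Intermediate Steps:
$h{\left(r \right)} = 16 + r$
$- 7 j{\left(h{\left(-3 + 3 \cdot 5 \right)} \right)} = \left(-7\right) 2 = -14$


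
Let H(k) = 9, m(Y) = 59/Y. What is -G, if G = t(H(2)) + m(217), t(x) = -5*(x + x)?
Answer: 19471/217 ≈ 89.728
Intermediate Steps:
t(x) = -10*x
G = -19471/217 (G = -10*9 + 59/217 = -90 + 59*(1/217) = -90 + 59/217 = -19471/217 ≈ -89.728)
-G = -1*(-19471/217) = 19471/217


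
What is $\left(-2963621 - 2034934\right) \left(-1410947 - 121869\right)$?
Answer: $7661865080880$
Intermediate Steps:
$\left(-2963621 - 2034934\right) \left(-1410947 - 121869\right) = \left(-4998555\right) \left(-1532816\right) = 7661865080880$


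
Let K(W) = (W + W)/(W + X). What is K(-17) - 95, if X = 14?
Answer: -251/3 ≈ -83.667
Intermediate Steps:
K(W) = 2*W/(14 + W) (K(W) = (W + W)/(W + 14) = (2*W)/(14 + W) = 2*W/(14 + W))
K(-17) - 95 = 2*(-17)/(14 - 17) - 95 = 2*(-17)/(-3) - 95 = 2*(-17)*(-⅓) - 95 = 34/3 - 95 = -251/3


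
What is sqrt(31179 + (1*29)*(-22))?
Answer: sqrt(30541) ≈ 174.76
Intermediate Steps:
sqrt(31179 + (1*29)*(-22)) = sqrt(31179 + 29*(-22)) = sqrt(31179 - 638) = sqrt(30541)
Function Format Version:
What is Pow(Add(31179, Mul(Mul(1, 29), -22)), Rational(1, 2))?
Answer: Pow(30541, Rational(1, 2)) ≈ 174.76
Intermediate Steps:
Pow(Add(31179, Mul(Mul(1, 29), -22)), Rational(1, 2)) = Pow(Add(31179, Mul(29, -22)), Rational(1, 2)) = Pow(Add(31179, -638), Rational(1, 2)) = Pow(30541, Rational(1, 2))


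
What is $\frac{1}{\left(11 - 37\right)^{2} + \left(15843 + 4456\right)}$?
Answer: $\frac{1}{20975} \approx 4.7676 \cdot 10^{-5}$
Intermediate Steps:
$\frac{1}{\left(11 - 37\right)^{2} + \left(15843 + 4456\right)} = \frac{1}{\left(-26\right)^{2} + 20299} = \frac{1}{676 + 20299} = \frac{1}{20975}$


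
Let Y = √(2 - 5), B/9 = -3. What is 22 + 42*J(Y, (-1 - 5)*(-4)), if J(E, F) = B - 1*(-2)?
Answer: -1028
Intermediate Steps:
B = -27 (B = 9*(-3) = -27)
Y = I*√3 (Y = √(-3) = I*√3 ≈ 1.732*I)
J(E, F) = -25 (J(E, F) = -27 - 1*(-2) = -27 + 2 = -25)
22 + 42*J(Y, (-1 - 5)*(-4)) = 22 + 42*(-25) = 22 - 1050 = -1028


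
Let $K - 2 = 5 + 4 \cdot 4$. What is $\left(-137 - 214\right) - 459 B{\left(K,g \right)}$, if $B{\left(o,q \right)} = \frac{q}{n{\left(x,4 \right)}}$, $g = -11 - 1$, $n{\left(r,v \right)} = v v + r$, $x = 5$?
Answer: $- \frac{621}{7} \approx -88.714$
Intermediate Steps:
$K = 23$ ($K = 2 + \left(5 + 4 \cdot 4\right) = 2 + \left(5 + 16\right) = 2 + 21 = 23$)
$n{\left(r,v \right)} = r + v^{2}$ ($n{\left(r,v \right)} = v^{2} + r = r + v^{2}$)
$g = -12$ ($g = -11 - 1 = -12$)
$B{\left(o,q \right)} = \frac{q}{21}$ ($B{\left(o,q \right)} = \frac{q}{5 + 4^{2}} = \frac{q}{5 + 16} = \frac{q}{21}$)
$\left(-137 - 214\right) - 459 B{\left(K,g \right)} = \left(-137 - 214\right) - 459 \cdot \frac{1}{21} \left(-12\right) = -351 - - \frac{1836}{7} = -351 + \frac{1836}{7} = - \frac{621}{7}$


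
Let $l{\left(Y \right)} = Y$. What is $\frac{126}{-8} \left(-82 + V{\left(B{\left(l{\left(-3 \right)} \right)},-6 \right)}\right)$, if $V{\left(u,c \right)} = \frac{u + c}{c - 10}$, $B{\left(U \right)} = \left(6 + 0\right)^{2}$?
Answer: $\frac{42273}{32} \approx 1321.0$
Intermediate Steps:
$B{\left(U \right)} = 36$ ($B{\left(U \right)} = 6^{2} = 36$)
$V{\left(u,c \right)} = \frac{c + u}{-10 + c}$
$\frac{126}{-8} \left(-82 + V{\left(B{\left(l{\left(-3 \right)} \right)},-6 \right)}\right) = \frac{126}{-8} \left(-82 + \frac{-6 + 36}{-10 - 6}\right) = 126 \left(- \frac{1}{8}\right) \left(-82 + \frac{1}{-16} \cdot 30\right) = - \frac{63 \left(-82 - \frac{15}{8}\right)}{4} = \left(- \frac{63}{4}\right) \left(- \frac{671}{8}\right) = \frac{42273}{32}$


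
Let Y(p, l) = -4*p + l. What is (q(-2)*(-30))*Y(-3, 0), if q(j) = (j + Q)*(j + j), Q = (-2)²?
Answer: 2880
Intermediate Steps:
Y(p, l) = l - 4*p
Q = 4
q(j) = 2*j*(4 + j) (q(j) = (j + 4)*(j + j) = (4 + j)*(2*j) = 2*j*(4 + j))
(q(-2)*(-30))*Y(-3, 0) = ((2*(-2)*(4 - 2))*(-30))*(0 - 4*(-3)) = ((2*(-2)*2)*(-30))*(0 + 12) = -8*(-30)*12 = 240*12 = 2880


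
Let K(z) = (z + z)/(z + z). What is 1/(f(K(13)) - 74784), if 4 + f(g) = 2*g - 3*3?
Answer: -1/74795 ≈ -1.3370e-5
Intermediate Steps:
K(z) = 1 (K(z) = (2*z)/((2*z)) = (2*z)*(1/(2*z)) = 1)
f(g) = -13 + 2*g (f(g) = -4 + (2*g - 3*3) = -4 + (2*g - 9) = -4 + (-9 + 2*g) = -13 + 2*g)
1/(f(K(13)) - 74784) = 1/((-13 + 2*1) - 74784) = 1/((-13 + 2) - 74784) = 1/(-11 - 74784) = 1/(-74795) = -1/74795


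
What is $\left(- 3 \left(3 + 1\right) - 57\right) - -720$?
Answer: $651$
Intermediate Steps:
$\left(- 3 \left(3 + 1\right) - 57\right) - -720 = \left(\left(-3\right) 4 - 57\right) + 720 = \left(-12 - 57\right) + 720 = -69 + 720 = 651$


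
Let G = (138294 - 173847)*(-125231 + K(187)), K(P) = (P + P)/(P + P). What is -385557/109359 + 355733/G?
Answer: -9082419962247/2576186852890 ≈ -3.5255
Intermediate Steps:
K(P) = 1 (K(P) = (2*P)/((2*P)) = (2*P)*(1/(2*P)) = 1)
G = 4452302190 (G = (138294 - 173847)*(-125231 + 1) = -35553*(-125230) = 4452302190)
-385557/109359 + 355733/G = -385557/109359 + 355733/4452302190 = -385557*1/109359 + 355733*(1/4452302190) = -128519/36453 + 50819/636043170 = -9082419962247/2576186852890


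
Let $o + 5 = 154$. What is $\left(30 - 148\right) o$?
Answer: $-17582$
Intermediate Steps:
$o = 149$ ($o = -5 + 154 = 149$)
$\left(30 - 148\right) o = \left(30 - 148\right) 149 = \left(-118\right) 149 = -17582$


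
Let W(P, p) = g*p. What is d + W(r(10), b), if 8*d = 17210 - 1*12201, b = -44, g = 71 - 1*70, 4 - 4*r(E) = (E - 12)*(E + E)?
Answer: 4657/8 ≈ 582.13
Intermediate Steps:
r(E) = 1 - E*(-12 + E)/2 (r(E) = 1 - (E - 12)*(E + E)/4 = 1 - (-12 + E)*2*E/4 = 1 - E*(-12 + E)/2)
g = 1 (g = 71 - 70 = 1)
W(P, p) = p (W(P, p) = 1*p = p)
d = 5009/8 (d = (17210 - 1*12201)/8 = (17210 - 12201)/8 = (⅛)*5009 = 5009/8 ≈ 626.13)
d + W(r(10), b) = 5009/8 - 44 = 4657/8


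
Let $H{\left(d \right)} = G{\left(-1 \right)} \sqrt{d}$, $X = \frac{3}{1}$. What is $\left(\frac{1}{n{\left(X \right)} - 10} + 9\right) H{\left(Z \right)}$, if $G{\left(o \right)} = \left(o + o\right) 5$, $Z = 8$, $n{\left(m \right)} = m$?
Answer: $- \frac{1240 \sqrt{2}}{7} \approx -250.52$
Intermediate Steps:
$X = 3$ ($X = 3 \cdot 1 = 3$)
$G{\left(o \right)} = 10 o$ ($G{\left(o \right)} = 2 o 5 = 10 o$)
$H{\left(d \right)} = - 10 \sqrt{d}$ ($H{\left(d \right)} = 10 \left(-1\right) \sqrt{d} = - 10 \sqrt{d}$)
$\left(\frac{1}{n{\left(X \right)} - 10} + 9\right) H{\left(Z \right)} = \left(\frac{1}{3 - 10} + 9\right) \left(- 10 \sqrt{8}\right) = \left(\frac{1}{-7} + 9\right) \left(- 10 \cdot 2 \sqrt{2}\right) = \left(- \frac{1}{7} + 9\right) \left(- 20 \sqrt{2}\right) = \frac{62 \left(- 20 \sqrt{2}\right)}{7} = - \frac{1240 \sqrt{2}}{7}$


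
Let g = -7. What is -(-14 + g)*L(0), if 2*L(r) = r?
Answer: 0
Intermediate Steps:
L(r) = r/2
-(-14 + g)*L(0) = -(-14 - 7)*(½)*0 = -(-21)*0 = -1*0 = 0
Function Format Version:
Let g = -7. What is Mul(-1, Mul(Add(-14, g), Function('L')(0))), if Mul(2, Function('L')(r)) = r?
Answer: 0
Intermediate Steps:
Function('L')(r) = Mul(Rational(1, 2), r)
Mul(-1, Mul(Add(-14, g), Function('L')(0))) = Mul(-1, Mul(Add(-14, -7), Mul(Rational(1, 2), 0))) = Mul(-1, Mul(-21, 0)) = Mul(-1, 0) = 0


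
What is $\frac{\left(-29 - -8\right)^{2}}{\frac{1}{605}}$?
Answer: $266805$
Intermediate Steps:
$\frac{\left(-29 - -8\right)^{2}}{\frac{1}{605}} = \left(-29 + \left(-16 + 24\right)\right)^{2} \frac{1}{\frac{1}{605}} = \left(-29 + 8\right)^{2} \cdot 605 = \left(-21\right)^{2} \cdot 605 = 441 \cdot 605 = 266805$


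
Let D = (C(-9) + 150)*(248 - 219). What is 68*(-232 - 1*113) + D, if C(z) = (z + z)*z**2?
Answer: -61392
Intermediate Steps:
C(z) = 2*z**3 (C(z) = (2*z)*z**2 = 2*z**3)
D = -37932 (D = (2*(-9)**3 + 150)*(248 - 219) = (2*(-729) + 150)*29 = (-1458 + 150)*29 = -1308*29 = -37932)
68*(-232 - 1*113) + D = 68*(-232 - 1*113) - 37932 = 68*(-232 - 113) - 37932 = 68*(-345) - 37932 = -23460 - 37932 = -61392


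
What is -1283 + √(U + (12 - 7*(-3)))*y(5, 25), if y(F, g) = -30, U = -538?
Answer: -1283 - 30*I*√505 ≈ -1283.0 - 674.17*I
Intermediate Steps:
-1283 + √(U + (12 - 7*(-3)))*y(5, 25) = -1283 + √(-538 + (12 - 7*(-3)))*(-30) = -1283 + √(-538 + (12 + 21))*(-30) = -1283 + √(-538 + 33)*(-30) = -1283 + √(-505)*(-30) = -1283 + (I*√505)*(-30) = -1283 - 30*I*√505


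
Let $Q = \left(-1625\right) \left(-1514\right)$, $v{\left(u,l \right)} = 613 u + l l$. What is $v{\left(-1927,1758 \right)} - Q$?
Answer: $-550937$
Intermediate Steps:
$v{\left(u,l \right)} = l^{2} + 613 u$ ($v{\left(u,l \right)} = 613 u + l^{2} = l^{2} + 613 u$)
$Q = 2460250$
$v{\left(-1927,1758 \right)} - Q = \left(1758^{2} + 613 \left(-1927\right)\right) - 2460250 = \left(3090564 - 1181251\right) - 2460250 = 1909313 - 2460250 = -550937$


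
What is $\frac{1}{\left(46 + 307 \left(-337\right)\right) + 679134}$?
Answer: $\frac{1}{575721} \approx 1.737 \cdot 10^{-6}$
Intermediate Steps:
$\frac{1}{\left(46 + 307 \left(-337\right)\right) + 679134} = \frac{1}{\left(46 - 103459\right) + 679134} = \frac{1}{-103413 + 679134} = \frac{1}{575721}$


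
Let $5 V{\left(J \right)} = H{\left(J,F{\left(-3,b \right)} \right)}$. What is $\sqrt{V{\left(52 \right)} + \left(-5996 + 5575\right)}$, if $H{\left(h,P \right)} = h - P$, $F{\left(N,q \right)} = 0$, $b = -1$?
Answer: $\frac{i \sqrt{10265}}{5} \approx 20.263 i$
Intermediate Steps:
$V{\left(J \right)} = \frac{J}{5}$ ($V{\left(J \right)} = \frac{J - 0}{5} = \frac{J + 0}{5} = \frac{J}{5}$)
$\sqrt{V{\left(52 \right)} + \left(-5996 + 5575\right)} = \sqrt{\frac{1}{5} \cdot 52 + \left(-5996 + 5575\right)} = \sqrt{\frac{52}{5} - 421} = \sqrt{- \frac{2053}{5}} = \frac{i \sqrt{10265}}{5}$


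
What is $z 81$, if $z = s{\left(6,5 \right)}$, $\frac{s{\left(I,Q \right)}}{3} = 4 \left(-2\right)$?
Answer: $-1944$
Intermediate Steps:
$s{\left(I,Q \right)} = -24$ ($s{\left(I,Q \right)} = 3 \cdot 4 \left(-2\right) = 3 \left(-8\right) = -24$)
$z = -24$
$z 81 = \left(-24\right) 81 = -1944$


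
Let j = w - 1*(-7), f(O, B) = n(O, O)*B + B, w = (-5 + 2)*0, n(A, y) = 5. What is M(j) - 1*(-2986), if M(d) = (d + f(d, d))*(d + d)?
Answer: 3672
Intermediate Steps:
w = 0 (w = -3*0 = 0)
f(O, B) = 6*B (f(O, B) = 5*B + B = 6*B)
j = 7 (j = 0 - 1*(-7) = 0 + 7 = 7)
M(d) = 14*d² (M(d) = (d + 6*d)*(d + d) = (7*d)*(2*d) = 14*d²)
M(j) - 1*(-2986) = 14*7² - 1*(-2986) = 14*49 + 2986 = 686 + 2986 = 3672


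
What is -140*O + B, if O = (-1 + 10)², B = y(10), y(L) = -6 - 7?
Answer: -11353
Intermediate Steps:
y(L) = -13
B = -13
O = 81 (O = 9² = 81)
-140*O + B = -140*81 - 13 = -11340 - 13 = -11353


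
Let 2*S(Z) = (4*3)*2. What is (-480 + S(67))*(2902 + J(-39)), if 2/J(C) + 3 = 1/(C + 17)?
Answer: -90974520/67 ≈ -1.3578e+6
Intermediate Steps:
S(Z) = 12 (S(Z) = ((4*3)*2)/2 = (12*2)/2 = (1/2)*24 = 12)
J(C) = 2/(-3 + 1/(17 + C)) (J(C) = 2/(-3 + 1/(C + 17)) = 2/(-3 + 1/(17 + C)))
(-480 + S(67))*(2902 + J(-39)) = (-480 + 12)*(2902 + 2*(-17 - 1*(-39))/(50 + 3*(-39))) = -468*(2902 + 2*(-17 + 39)/(50 - 117)) = -468*(2902 + 2*22/(-67)) = -468*(2902 + 2*(-1/67)*22) = -468*(2902 - 44/67) = -468*194390/67 = -90974520/67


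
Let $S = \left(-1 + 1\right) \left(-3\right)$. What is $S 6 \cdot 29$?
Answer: $0$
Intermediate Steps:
$S = 0$ ($S = 0 \left(-3\right) = 0$)
$S 6 \cdot 29 = 0 \cdot 6 \cdot 29 = 0 \cdot 29 = 0$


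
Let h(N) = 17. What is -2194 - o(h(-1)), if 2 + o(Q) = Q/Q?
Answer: -2193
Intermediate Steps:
o(Q) = -1 (o(Q) = -2 + Q/Q = -2 + 1 = -1)
-2194 - o(h(-1)) = -2194 - 1*(-1) = -2194 + 1 = -2193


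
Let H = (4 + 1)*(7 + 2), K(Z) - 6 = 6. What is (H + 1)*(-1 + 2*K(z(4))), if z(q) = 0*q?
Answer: 1058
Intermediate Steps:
z(q) = 0
K(Z) = 12 (K(Z) = 6 + 6 = 12)
H = 45 (H = 5*9 = 45)
(H + 1)*(-1 + 2*K(z(4))) = (45 + 1)*(-1 + 2*12) = 46*(-1 + 24) = 46*23 = 1058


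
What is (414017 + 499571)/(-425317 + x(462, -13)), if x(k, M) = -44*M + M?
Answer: -456794/212379 ≈ -2.1508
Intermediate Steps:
x(k, M) = -43*M
(414017 + 499571)/(-425317 + x(462, -13)) = (414017 + 499571)/(-425317 - 43*(-13)) = 913588/(-425317 + 559) = 913588/(-424758) = 913588*(-1/424758) = -456794/212379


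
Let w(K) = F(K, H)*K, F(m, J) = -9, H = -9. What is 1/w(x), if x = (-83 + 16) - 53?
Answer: 1/1080 ≈ 0.00092593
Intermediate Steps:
x = -120 (x = -67 - 53 = -120)
w(K) = -9*K
1/w(x) = 1/(-9*(-120)) = 1/1080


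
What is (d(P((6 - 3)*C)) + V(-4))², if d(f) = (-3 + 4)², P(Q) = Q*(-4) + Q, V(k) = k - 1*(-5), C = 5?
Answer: 4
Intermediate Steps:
V(k) = 5 + k (V(k) = k + 5 = 5 + k)
P(Q) = -3*Q (P(Q) = -4*Q + Q = -3*Q)
d(f) = 1 (d(f) = 1² = 1)
(d(P((6 - 3)*C)) + V(-4))² = (1 + (5 - 4))² = (1 + 1)² = 2² = 4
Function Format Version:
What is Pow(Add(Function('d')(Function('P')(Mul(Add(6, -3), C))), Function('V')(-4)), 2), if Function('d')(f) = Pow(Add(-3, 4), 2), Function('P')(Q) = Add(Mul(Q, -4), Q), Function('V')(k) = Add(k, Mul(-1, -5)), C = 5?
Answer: 4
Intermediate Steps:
Function('V')(k) = Add(5, k) (Function('V')(k) = Add(k, 5) = Add(5, k))
Function('P')(Q) = Mul(-3, Q) (Function('P')(Q) = Add(Mul(-4, Q), Q) = Mul(-3, Q))
Function('d')(f) = 1 (Function('d')(f) = Pow(1, 2) = 1)
Pow(Add(Function('d')(Function('P')(Mul(Add(6, -3), C))), Function('V')(-4)), 2) = Pow(Add(1, Add(5, -4)), 2) = Pow(Add(1, 1), 2) = Pow(2, 2) = 4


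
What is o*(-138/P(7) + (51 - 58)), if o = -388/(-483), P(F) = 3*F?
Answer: -36860/3381 ≈ -10.902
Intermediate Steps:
o = 388/483 (o = -388*(-1/483) = 388/483 ≈ 0.80331)
o*(-138/P(7) + (51 - 58)) = 388*(-138/(3*7) + (51 - 58))/483 = 388*(-138/21 - 7)/483 = 388*(-138*1/21 - 7)/483 = 388*(-46/7 - 7)/483 = (388/483)*(-95/7) = -36860/3381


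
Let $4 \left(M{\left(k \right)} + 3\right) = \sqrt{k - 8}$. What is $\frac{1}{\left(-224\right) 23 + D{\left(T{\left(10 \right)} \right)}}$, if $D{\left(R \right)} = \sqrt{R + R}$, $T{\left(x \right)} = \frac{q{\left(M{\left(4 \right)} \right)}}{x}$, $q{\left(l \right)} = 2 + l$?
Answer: $\frac{10}{-51520 + \sqrt{10} \sqrt{-2 + i}} \approx -0.0001941 - 1.7339 \cdot 10^{-8} i$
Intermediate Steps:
$M{\left(k \right)} = -3 + \frac{\sqrt{-8 + k}}{4}$ ($M{\left(k \right)} = -3 + \frac{\sqrt{k - 8}}{4} = -3 + \frac{\sqrt{-8 + k}}{4}$)
$T{\left(x \right)} = \frac{-1 + \frac{i}{2}}{x}$ ($T{\left(x \right)} = \frac{2 - \left(3 - \frac{\sqrt{-8 + 4}}{4}\right)}{x} = \frac{2 - \left(3 - \frac{\sqrt{-4}}{4}\right)}{x} = \frac{2 - \left(3 - \frac{2 i}{4}\right)}{x} = \frac{2 - \left(3 - \frac{i}{2}\right)}{x} = \frac{-1 + \frac{i}{2}}{x}$)
$D{\left(R \right)} = \sqrt{2} \sqrt{R}$ ($D{\left(R \right)} = \sqrt{2 R} = \sqrt{2} \sqrt{R}$)
$\frac{1}{\left(-224\right) 23 + D{\left(T{\left(10 \right)} \right)}} = \frac{1}{\left(-224\right) 23 + \sqrt{2} \sqrt{\frac{-2 + i}{2 \cdot 10}}} = \frac{1}{-5152 + \sqrt{2} \sqrt{\frac{1}{2} \cdot \frac{1}{10} \left(-2 + i\right)}} = \frac{1}{-5152 + \sqrt{2} \sqrt{- \frac{1}{10} + \frac{i}{20}}}$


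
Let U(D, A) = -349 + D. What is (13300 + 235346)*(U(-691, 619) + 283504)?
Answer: 70233543744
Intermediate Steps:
(13300 + 235346)*(U(-691, 619) + 283504) = (13300 + 235346)*((-349 - 691) + 283504) = 248646*(-1040 + 283504) = 248646*282464 = 70233543744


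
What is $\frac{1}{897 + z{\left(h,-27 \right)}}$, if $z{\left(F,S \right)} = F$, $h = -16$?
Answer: $\frac{1}{881} \approx 0.0011351$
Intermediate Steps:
$\frac{1}{897 + z{\left(h,-27 \right)}} = \frac{1}{897 - 16} = \frac{1}{881}$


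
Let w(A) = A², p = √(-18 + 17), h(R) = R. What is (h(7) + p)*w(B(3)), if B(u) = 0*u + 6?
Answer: 252 + 36*I ≈ 252.0 + 36.0*I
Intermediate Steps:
B(u) = 6 (B(u) = 0 + 6 = 6)
p = I (p = √(-1) = I ≈ 1.0*I)
(h(7) + p)*w(B(3)) = (7 + I)*6² = (7 + I)*36 = 252 + 36*I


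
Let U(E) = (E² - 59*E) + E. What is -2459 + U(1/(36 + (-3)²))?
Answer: -4982084/2025 ≈ -2460.3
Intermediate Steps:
U(E) = E² - 58*E
-2459 + U(1/(36 + (-3)²)) = -2459 + (-58 + 1/(36 + (-3)²))/(36 + (-3)²) = -2459 + (-58 + 1/(36 + 9))/(36 + 9) = -2459 + (-58 + 1/45)/45 = -2459 + (1/45)*(-2609/45) = -2459 - 2609/2025 = -4982084/2025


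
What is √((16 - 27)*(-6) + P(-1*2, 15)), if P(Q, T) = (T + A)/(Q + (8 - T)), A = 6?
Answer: √573/3 ≈ 7.9791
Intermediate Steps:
P(Q, T) = (6 + T)/(8 + Q - T) (P(Q, T) = (T + 6)/(Q + (8 - T)) = (6 + T)/(8 + Q - T))
√((16 - 27)*(-6) + P(-1*2, 15)) = √((16 - 27)*(-6) + (6 + 15)/(8 - 1*2 - 1*15)) = √(-11*(-6) + 21/(8 - 2 - 15)) = √(66 + 21/(-9)) = √(66 - ⅑*21) = √(66 - 7/3) = √(191/3) = √573/3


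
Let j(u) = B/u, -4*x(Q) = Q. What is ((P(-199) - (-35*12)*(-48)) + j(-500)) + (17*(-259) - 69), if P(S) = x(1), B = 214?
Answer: -12316339/500 ≈ -24633.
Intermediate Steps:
x(Q) = -Q/4
P(S) = -¼ (P(S) = -¼*1 = -¼)
j(u) = 214/u
((P(-199) - (-35*12)*(-48)) + j(-500)) + (17*(-259) - 69) = ((-¼ - (-35*12)*(-48)) + 214/(-500)) + (17*(-259) - 69) = ((-¼ - (-420)*(-48)) + 214*(-1/500)) + (-4403 - 69) = ((-¼ - 1*20160) - 107/250) - 4472 = ((-¼ - 20160) - 107/250) - 4472 = (-80641/4 - 107/250) - 4472 = -10080339/500 - 4472 = -12316339/500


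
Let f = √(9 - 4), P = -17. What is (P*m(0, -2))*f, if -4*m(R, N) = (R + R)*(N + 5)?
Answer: 0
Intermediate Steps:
f = √5 ≈ 2.2361
m(R, N) = -R*(5 + N)/2 (m(R, N) = -(R + R)*(N + 5)/4 = -2*R*(5 + N)/4 = -R*(5 + N)/2)
(P*m(0, -2))*f = (-(-17)*0*(5 - 2)/2)*√5 = (-(-17)*0*3/2)*√5 = (-17*0)*√5 = 0*√5 = 0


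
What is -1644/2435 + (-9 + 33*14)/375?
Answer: 32437/60875 ≈ 0.53285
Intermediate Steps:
-1644/2435 + (-9 + 33*14)/375 = -1644*1/2435 + (-9 + 462)*(1/375) = -1644/2435 + 453*(1/375) = -1644/2435 + 151/125 = 32437/60875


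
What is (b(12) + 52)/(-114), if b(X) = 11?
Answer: -21/38 ≈ -0.55263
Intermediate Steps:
(b(12) + 52)/(-114) = (11 + 52)/(-114) = 63*(-1/114) = -21/38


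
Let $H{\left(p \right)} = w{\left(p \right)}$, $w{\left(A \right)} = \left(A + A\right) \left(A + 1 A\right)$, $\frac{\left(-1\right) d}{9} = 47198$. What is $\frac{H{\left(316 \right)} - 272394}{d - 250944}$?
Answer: $- \frac{63515}{337863} \approx -0.18799$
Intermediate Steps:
$d = -424782$ ($d = \left(-9\right) 47198 = -424782$)
$w{\left(A \right)} = 4 A^{2}$ ($w{\left(A \right)} = 2 A \left(A + A\right) = 2 A 2 A = 4 A^{2}$)
$H{\left(p \right)} = 4 p^{2}$
$\frac{H{\left(316 \right)} - 272394}{d - 250944} = \frac{4 \cdot 316^{2} - 272394}{-424782 - 250944} = \frac{4 \cdot 99856 - 272394}{-675726} = \left(399424 - 272394\right) \left(- \frac{1}{675726}\right) = 127030 \left(- \frac{1}{675726}\right) = - \frac{63515}{337863}$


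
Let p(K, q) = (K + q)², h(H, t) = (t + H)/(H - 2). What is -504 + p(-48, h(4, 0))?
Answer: 1612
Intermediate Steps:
h(H, t) = (H + t)/(-2 + H)
-504 + p(-48, h(4, 0)) = -504 + (-48 + (4 + 0)/(-2 + 4))² = -504 + (-48 + 4/2)² = -504 + (-48 + (½)*4)² = -504 + (-48 + 2)² = -504 + (-46)² = -504 + 2116 = 1612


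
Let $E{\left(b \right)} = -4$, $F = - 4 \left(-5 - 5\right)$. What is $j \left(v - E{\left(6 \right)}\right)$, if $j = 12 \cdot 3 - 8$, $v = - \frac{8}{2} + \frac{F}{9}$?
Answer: $\frac{1120}{9} \approx 124.44$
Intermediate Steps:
$F = 40$ ($F = \left(-4\right) \left(-10\right) = 40$)
$v = \frac{4}{9}$ ($v = - \frac{8}{2} + \frac{40}{9} = \left(-8\right) \frac{1}{2} + 40 \cdot \frac{1}{9} = -4 + \frac{40}{9} = \frac{4}{9} \approx 0.44444$)
$j = 28$ ($j = 36 - 8 = 28$)
$j \left(v - E{\left(6 \right)}\right) = 28 \left(\frac{4}{9} - -4\right) = 28 \left(\frac{4}{9} + 4\right) = 28 \cdot \frac{40}{9} = \frac{1120}{9}$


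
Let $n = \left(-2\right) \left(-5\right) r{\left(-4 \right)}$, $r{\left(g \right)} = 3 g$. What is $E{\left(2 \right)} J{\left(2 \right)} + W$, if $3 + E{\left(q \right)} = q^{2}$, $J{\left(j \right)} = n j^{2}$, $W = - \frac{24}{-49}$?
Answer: $- \frac{23496}{49} \approx -479.51$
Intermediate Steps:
$W = \frac{24}{49}$ ($W = \left(-24\right) \left(- \frac{1}{49}\right) = \frac{24}{49} \approx 0.4898$)
$n = -120$ ($n = \left(-2\right) \left(-5\right) 3 \left(-4\right) = 10 \left(-12\right) = -120$)
$J{\left(j \right)} = - 120 j^{2}$
$E{\left(q \right)} = -3 + q^{2}$
$E{\left(2 \right)} J{\left(2 \right)} + W = \left(-3 + 2^{2}\right) \left(- 120 \cdot 2^{2}\right) + \frac{24}{49} = \left(-3 + 4\right) \left(\left(-120\right) 4\right) + \frac{24}{49} = 1 \left(-480\right) + \frac{24}{49} = -480 + \frac{24}{49} = - \frac{23496}{49}$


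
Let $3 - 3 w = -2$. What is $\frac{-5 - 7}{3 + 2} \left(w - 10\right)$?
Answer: $20$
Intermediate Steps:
$w = \frac{5}{3}$ ($w = 1 - - \frac{2}{3} = 1 + \frac{2}{3} = \frac{5}{3} \approx 1.6667$)
$\frac{-5 - 7}{3 + 2} \left(w - 10\right) = \frac{-5 - 7}{3 + 2} \left(\frac{5}{3} - 10\right) = - \frac{12}{5} \left(- \frac{25}{3}\right) = \left(-12\right) \frac{1}{5} \left(- \frac{25}{3}\right) = \left(- \frac{12}{5}\right) \left(- \frac{25}{3}\right) = 20$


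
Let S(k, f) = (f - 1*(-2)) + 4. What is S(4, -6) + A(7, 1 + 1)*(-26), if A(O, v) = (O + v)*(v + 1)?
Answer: -702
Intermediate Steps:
A(O, v) = (1 + v)*(O + v) (A(O, v) = (O + v)*(1 + v) = (1 + v)*(O + v))
S(k, f) = 6 + f (S(k, f) = (f + 2) + 4 = (2 + f) + 4 = 6 + f)
S(4, -6) + A(7, 1 + 1)*(-26) = (6 - 6) + (7 + (1 + 1) + (1 + 1)² + 7*(1 + 1))*(-26) = 0 + (7 + 2 + 2² + 7*2)*(-26) = 0 + (7 + 2 + 4 + 14)*(-26) = 0 + 27*(-26) = 0 - 702 = -702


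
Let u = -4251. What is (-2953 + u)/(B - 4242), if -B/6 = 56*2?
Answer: 3602/2457 ≈ 1.4660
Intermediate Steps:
B = -672 (B = -336*2 = -6*112 = -672)
(-2953 + u)/(B - 4242) = (-2953 - 4251)/(-672 - 4242) = -7204/(-4914) = -7204*(-1/4914) = 3602/2457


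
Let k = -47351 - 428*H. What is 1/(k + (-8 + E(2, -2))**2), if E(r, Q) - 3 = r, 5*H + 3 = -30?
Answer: -5/222586 ≈ -2.2463e-5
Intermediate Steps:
H = -33/5 (H = -3/5 + (1/5)*(-30) = -3/5 - 6 = -33/5 ≈ -6.6000)
E(r, Q) = 3 + r
k = -222631/5 (k = -47351 - 428*(-33/5) = -47351 + 14124/5 = -222631/5 ≈ -44526.)
1/(k + (-8 + E(2, -2))**2) = 1/(-222631/5 + (-8 + (3 + 2))**2) = 1/(-222631/5 + (-8 + 5)**2) = 1/(-222631/5 + (-3)**2) = 1/(-222631/5 + 9) = 1/(-222586/5) = -5/222586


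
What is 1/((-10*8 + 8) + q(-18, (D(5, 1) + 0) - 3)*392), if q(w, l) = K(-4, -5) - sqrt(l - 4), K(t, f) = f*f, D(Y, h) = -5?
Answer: I/(16*(49*sqrt(3) + 608*I)) ≈ 0.00010083 + 1.4075e-5*I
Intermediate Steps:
K(t, f) = f**2
q(w, l) = 25 - sqrt(-4 + l) (q(w, l) = (-5)**2 - sqrt(l - 4) = 25 - sqrt(-4 + l))
1/((-10*8 + 8) + q(-18, (D(5, 1) + 0) - 3)*392) = 1/((-10*8 + 8) + (25 - sqrt(-4 + ((-5 + 0) - 3)))*392) = 1/((-80 + 8) + (25 - sqrt(-4 + (-5 - 3)))*392) = 1/(-72 + (25 - sqrt(-4 - 8))*392) = 1/(-72 + (25 - sqrt(-12))*392) = 1/(-72 + (25 - 2*I*sqrt(3))*392) = 1/(-72 + (9800 - 784*I*sqrt(3))) = 1/(9728 - 784*I*sqrt(3))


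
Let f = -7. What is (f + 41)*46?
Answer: 1564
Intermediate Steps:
(f + 41)*46 = (-7 + 41)*46 = 34*46 = 1564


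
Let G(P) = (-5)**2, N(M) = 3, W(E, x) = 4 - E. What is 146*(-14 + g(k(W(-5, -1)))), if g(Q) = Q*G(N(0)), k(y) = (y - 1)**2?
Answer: 231556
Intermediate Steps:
k(y) = (-1 + y)**2
G(P) = 25
g(Q) = 25*Q (g(Q) = Q*25 = 25*Q)
146*(-14 + g(k(W(-5, -1)))) = 146*(-14 + 25*(-1 + (4 - 1*(-5)))**2) = 146*(-14 + 25*(-1 + (4 + 5))**2) = 146*(-14 + 25*(-1 + 9)**2) = 146*(-14 + 25*8**2) = 146*(-14 + 25*64) = 146*(-14 + 1600) = 146*1586 = 231556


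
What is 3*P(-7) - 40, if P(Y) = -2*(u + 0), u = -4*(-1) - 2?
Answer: -52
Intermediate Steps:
u = 2 (u = 4 - 2 = 2)
P(Y) = -4 (P(Y) = -2*(2 + 0) = -2*2 = -4)
3*P(-7) - 40 = 3*(-4) - 40 = -12 - 40 = -52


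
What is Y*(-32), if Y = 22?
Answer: -704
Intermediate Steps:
Y*(-32) = 22*(-32) = -704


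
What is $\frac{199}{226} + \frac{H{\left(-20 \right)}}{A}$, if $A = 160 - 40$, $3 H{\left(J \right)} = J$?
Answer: $\frac{839}{1017} \approx 0.82498$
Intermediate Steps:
$H{\left(J \right)} = \frac{J}{3}$
$A = 120$ ($A = 160 - 40 = 120$)
$\frac{199}{226} + \frac{H{\left(-20 \right)}}{A} = \frac{199}{226} + \frac{\frac{1}{3} \left(-20\right)}{120} = 199 \cdot \frac{1}{226} - \frac{1}{18} = \frac{199}{226} - \frac{1}{18} = \frac{839}{1017}$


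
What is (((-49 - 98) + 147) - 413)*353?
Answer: -145789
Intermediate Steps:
(((-49 - 98) + 147) - 413)*353 = ((-147 + 147) - 413)*353 = (0 - 413)*353 = -413*353 = -145789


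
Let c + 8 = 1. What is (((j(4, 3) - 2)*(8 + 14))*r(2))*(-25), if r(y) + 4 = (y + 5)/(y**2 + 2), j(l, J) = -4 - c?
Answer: 4675/3 ≈ 1558.3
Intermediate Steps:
c = -7 (c = -8 + 1 = -7)
j(l, J) = 3 (j(l, J) = -4 - 1*(-7) = -4 + 7 = 3)
r(y) = -4 + (5 + y)/(2 + y**2) (r(y) = -4 + (y + 5)/(y**2 + 2) = -4 + (5 + y)/(2 + y**2))
(((j(4, 3) - 2)*(8 + 14))*r(2))*(-25) = (((3 - 2)*(8 + 14))*((-3 + 2 - 4*2**2)/(2 + 2**2)))*(-25) = ((1*22)*((-3 + 2 - 4*4)/(2 + 4)))*(-25) = (22*((-3 + 2 - 16)/6))*(-25) = (22*((1/6)*(-17)))*(-25) = (22*(-17/6))*(-25) = -187/3*(-25) = 4675/3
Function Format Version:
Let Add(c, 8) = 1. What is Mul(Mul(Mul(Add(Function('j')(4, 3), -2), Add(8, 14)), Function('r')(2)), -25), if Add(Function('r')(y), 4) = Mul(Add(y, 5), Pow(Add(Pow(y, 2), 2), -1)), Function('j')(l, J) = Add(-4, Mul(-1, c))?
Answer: Rational(4675, 3) ≈ 1558.3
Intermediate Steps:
c = -7 (c = Add(-8, 1) = -7)
Function('j')(l, J) = 3 (Function('j')(l, J) = Add(-4, Mul(-1, -7)) = Add(-4, 7) = 3)
Function('r')(y) = Add(-4, Mul(Pow(Add(2, Pow(y, 2)), -1), Add(5, y))) (Function('r')(y) = Add(-4, Mul(Add(y, 5), Pow(Add(Pow(y, 2), 2), -1))) = Add(-4, Mul(Add(5, y), Pow(Add(2, Pow(y, 2)), -1))) = Add(-4, Mul(Pow(Add(2, Pow(y, 2)), -1), Add(5, y))))
Mul(Mul(Mul(Add(Function('j')(4, 3), -2), Add(8, 14)), Function('r')(2)), -25) = Mul(Mul(Mul(Add(3, -2), Add(8, 14)), Mul(Pow(Add(2, Pow(2, 2)), -1), Add(-3, 2, Mul(-4, Pow(2, 2))))), -25) = Mul(Mul(Mul(1, 22), Mul(Pow(Add(2, 4), -1), Add(-3, 2, Mul(-4, 4)))), -25) = Mul(Mul(22, Mul(Pow(6, -1), Add(-3, 2, -16))), -25) = Mul(Mul(22, Mul(Rational(1, 6), -17)), -25) = Mul(Mul(22, Rational(-17, 6)), -25) = Mul(Rational(-187, 3), -25) = Rational(4675, 3)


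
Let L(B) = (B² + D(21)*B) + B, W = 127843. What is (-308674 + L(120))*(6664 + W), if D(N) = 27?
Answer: -39129969398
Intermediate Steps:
L(B) = B² + 28*B (L(B) = (B² + 27*B) + B = B² + 28*B)
(-308674 + L(120))*(6664 + W) = (-308674 + 120*(28 + 120))*(6664 + 127843) = (-308674 + 120*148)*134507 = (-308674 + 17760)*134507 = -290914*134507 = -39129969398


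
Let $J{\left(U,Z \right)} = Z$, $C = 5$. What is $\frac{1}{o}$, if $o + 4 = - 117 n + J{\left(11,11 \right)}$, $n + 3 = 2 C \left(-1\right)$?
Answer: $\frac{1}{1528} \approx 0.00065445$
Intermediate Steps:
$n = -13$ ($n = -3 + 2 \cdot 5 \left(-1\right) = -3 + 10 \left(-1\right) = -3 - 10 = -13$)
$o = 1528$ ($o = -4 + \left(\left(-117\right) \left(-13\right) + 11\right) = -4 + \left(1521 + 11\right) = -4 + 1532 = 1528$)
$\frac{1}{o} = \frac{1}{1528}$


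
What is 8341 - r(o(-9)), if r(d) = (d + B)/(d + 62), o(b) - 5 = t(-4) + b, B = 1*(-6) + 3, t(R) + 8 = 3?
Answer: 442085/53 ≈ 8341.2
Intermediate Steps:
t(R) = -5 (t(R) = -8 + 3 = -5)
B = -3 (B = -6 + 3 = -3)
o(b) = b (o(b) = 5 + (-5 + b) = b)
r(d) = (-3 + d)/(62 + d) (r(d) = (d - 3)/(d + 62) = (-3 + d)/(62 + d))
8341 - r(o(-9)) = 8341 - (-3 - 9)/(62 - 9) = 8341 - (-12)/53 = 8341 - 1*(-12/53) = 8341 + 12/53 = 442085/53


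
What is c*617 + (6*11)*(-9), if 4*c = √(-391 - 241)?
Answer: -594 + 617*I*√158/2 ≈ -594.0 + 3877.8*I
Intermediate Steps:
c = I*√158/2 (c = √(-391 - 241)/4 = √(-632)/4 = (2*I*√158)/4 = I*√158/2 ≈ 6.2849*I)
c*617 + (6*11)*(-9) = (I*√158/2)*617 + (6*11)*(-9) = 617*I*√158/2 + 66*(-9) = 617*I*√158/2 - 594 = -594 + 617*I*√158/2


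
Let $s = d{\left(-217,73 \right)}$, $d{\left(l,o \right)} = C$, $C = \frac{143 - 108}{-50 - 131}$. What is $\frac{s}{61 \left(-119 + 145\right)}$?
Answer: $- \frac{35}{287066} \approx -0.00012192$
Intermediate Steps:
$C = - \frac{35}{181}$ ($C = \frac{35}{-181} = 35 \left(- \frac{1}{181}\right) = - \frac{35}{181} \approx -0.19337$)
$d{\left(l,o \right)} = - \frac{35}{181}$
$s = - \frac{35}{181} \approx -0.19337$
$\frac{s}{61 \left(-119 + 145\right)} = - \frac{35}{181 \cdot 61 \left(-119 + 145\right)} = - \frac{35}{181 \cdot 61 \cdot 26} = - \frac{35}{181 \cdot 1586} = \left(- \frac{35}{181}\right) \frac{1}{1586} = - \frac{35}{287066}$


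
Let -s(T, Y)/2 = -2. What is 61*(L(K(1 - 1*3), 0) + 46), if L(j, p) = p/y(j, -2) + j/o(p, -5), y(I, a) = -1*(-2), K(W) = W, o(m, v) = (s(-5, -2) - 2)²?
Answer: 5551/2 ≈ 2775.5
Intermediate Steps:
s(T, Y) = 4 (s(T, Y) = -2*(-2) = 4)
o(m, v) = 4 (o(m, v) = (4 - 2)² = 2² = 4)
y(I, a) = 2
L(j, p) = p/2 + j/4
61*(L(K(1 - 1*3), 0) + 46) = 61*(((½)*0 + (1 - 1*3)/4) + 46) = 61*((0 + (1 - 3)/4) + 46) = 61*((0 + (¼)*(-2)) + 46) = 61*((0 - ½) + 46) = 61*(-½ + 46) = 61*(91/2) = 5551/2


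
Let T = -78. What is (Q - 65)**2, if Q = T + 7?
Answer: 18496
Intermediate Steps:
Q = -71 (Q = -78 + 7 = -71)
(Q - 65)**2 = (-71 - 65)**2 = (-136)**2 = 18496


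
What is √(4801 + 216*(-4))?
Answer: √3937 ≈ 62.746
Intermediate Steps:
√(4801 + 216*(-4)) = √(4801 - 864) = √3937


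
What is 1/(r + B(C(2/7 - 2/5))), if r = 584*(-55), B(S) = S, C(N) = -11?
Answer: -1/32131 ≈ -3.1123e-5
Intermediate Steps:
r = -32120
1/(r + B(C(2/7 - 2/5))) = 1/(-32120 - 11) = 1/(-32131) = -1/32131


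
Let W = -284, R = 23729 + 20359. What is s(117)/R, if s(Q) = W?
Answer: -71/11022 ≈ -0.0064417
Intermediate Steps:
R = 44088
s(Q) = -284
s(117)/R = -284/44088 = -284*1/44088 = -71/11022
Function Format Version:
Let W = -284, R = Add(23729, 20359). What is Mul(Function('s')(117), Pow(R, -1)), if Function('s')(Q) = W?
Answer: Rational(-71, 11022) ≈ -0.0064417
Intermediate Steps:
R = 44088
Function('s')(Q) = -284
Mul(Function('s')(117), Pow(R, -1)) = Mul(-284, Pow(44088, -1)) = Mul(-284, Rational(1, 44088)) = Rational(-71, 11022)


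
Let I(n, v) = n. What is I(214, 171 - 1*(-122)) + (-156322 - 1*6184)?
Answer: -162292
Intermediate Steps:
I(214, 171 - 1*(-122)) + (-156322 - 1*6184) = 214 + (-156322 - 1*6184) = 214 + (-156322 - 6184) = 214 - 162506 = -162292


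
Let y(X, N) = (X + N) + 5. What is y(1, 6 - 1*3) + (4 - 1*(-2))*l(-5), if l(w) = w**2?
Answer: 159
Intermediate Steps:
y(X, N) = 5 + N + X (y(X, N) = (N + X) + 5 = 5 + N + X)
y(1, 6 - 1*3) + (4 - 1*(-2))*l(-5) = (5 + (6 - 1*3) + 1) + (4 - 1*(-2))*(-5)**2 = (5 + (6 - 3) + 1) + (4 + 2)*25 = (5 + 3 + 1) + 6*25 = 9 + 150 = 159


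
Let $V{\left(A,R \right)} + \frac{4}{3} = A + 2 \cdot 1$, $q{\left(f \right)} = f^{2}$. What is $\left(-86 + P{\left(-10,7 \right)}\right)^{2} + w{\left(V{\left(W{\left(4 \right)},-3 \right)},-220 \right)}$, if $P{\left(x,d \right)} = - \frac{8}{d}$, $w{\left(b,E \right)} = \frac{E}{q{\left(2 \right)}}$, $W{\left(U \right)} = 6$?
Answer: $\frac{369405}{49} \approx 7538.9$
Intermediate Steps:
$V{\left(A,R \right)} = \frac{2}{3} + A$ ($V{\left(A,R \right)} = - \frac{4}{3} + \left(A + 2 \cdot 1\right) = - \frac{4}{3} + \left(A + 2\right) = - \frac{4}{3} + \left(2 + A\right) = \frac{2}{3} + A$)
$w{\left(b,E \right)} = \frac{E}{4}$ ($w{\left(b,E \right)} = \frac{E}{2^{2}} = \frac{E}{4}$)
$\left(-86 + P{\left(-10,7 \right)}\right)^{2} + w{\left(V{\left(W{\left(4 \right)},-3 \right)},-220 \right)} = \left(-86 - \frac{8}{7}\right)^{2} + \frac{1}{4} \left(-220\right) = \left(-86 - \frac{8}{7}\right)^{2} - 55 = \left(- \frac{610}{7}\right)^{2} - 55 = \frac{372100}{49} - 55 = \frac{369405}{49}$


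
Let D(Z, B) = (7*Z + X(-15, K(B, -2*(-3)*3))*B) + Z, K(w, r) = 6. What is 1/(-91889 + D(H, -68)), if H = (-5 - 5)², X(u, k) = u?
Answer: -1/90069 ≈ -1.1103e-5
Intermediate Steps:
H = 100 (H = (-10)² = 100)
D(Z, B) = -15*B + 8*Z (D(Z, B) = (7*Z - 15*B) + Z = (-15*B + 7*Z) + Z = -15*B + 8*Z)
1/(-91889 + D(H, -68)) = 1/(-91889 + (-15*(-68) + 8*100)) = 1/(-91889 + (1020 + 800)) = 1/(-91889 + 1820) = 1/(-90069) = -1/90069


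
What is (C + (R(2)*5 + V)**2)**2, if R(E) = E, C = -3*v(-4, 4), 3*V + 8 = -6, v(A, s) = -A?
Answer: 21904/81 ≈ 270.42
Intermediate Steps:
V = -14/3 (V = -8/3 + (1/3)*(-6) = -8/3 - 2 = -14/3 ≈ -4.6667)
C = -12 (C = -(-3)*(-4) = -3*4 = -12)
(C + (R(2)*5 + V)**2)**2 = (-12 + (2*5 - 14/3)**2)**2 = (-12 + (10 - 14/3)**2)**2 = (-12 + (16/3)**2)**2 = (-12 + 256/9)**2 = (148/9)**2 = 21904/81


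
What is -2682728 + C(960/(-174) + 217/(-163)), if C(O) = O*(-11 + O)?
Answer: -59941562285102/22344529 ≈ -2.6826e+6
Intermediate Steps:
-2682728 + C(960/(-174) + 217/(-163)) = -2682728 + (960/(-174) + 217/(-163))*(-11 + (960/(-174) + 217/(-163))) = -2682728 + (960*(-1/174) + 217*(-1/163))*(-11 + (960*(-1/174) + 217*(-1/163))) = -2682728 + (-160/29 - 217/163)*(-11 + (-160/29 - 217/163)) = -2682728 - 32373*(-11 - 32373/4727)/4727 = -2682728 - 32373/4727*(-84370/4727) = -2682728 + 2731310010/22344529 = -59941562285102/22344529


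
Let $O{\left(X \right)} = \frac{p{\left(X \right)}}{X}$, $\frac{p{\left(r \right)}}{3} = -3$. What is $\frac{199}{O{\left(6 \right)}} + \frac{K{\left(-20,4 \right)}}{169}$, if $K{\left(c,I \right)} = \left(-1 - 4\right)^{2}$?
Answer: $- \frac{67187}{507} \approx -132.52$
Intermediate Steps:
$p{\left(r \right)} = -9$ ($p{\left(r \right)} = 3 \left(-3\right) = -9$)
$K{\left(c,I \right)} = 25$ ($K{\left(c,I \right)} = \left(-5\right)^{2} = 25$)
$O{\left(X \right)} = - \frac{9}{X}$
$\frac{199}{O{\left(6 \right)}} + \frac{K{\left(-20,4 \right)}}{169} = \frac{199}{\left(-9\right) \frac{1}{6}} + \frac{25}{169} = \frac{199}{\left(-9\right) \frac{1}{6}} + 25 \cdot \frac{1}{169} = \frac{199}{- \frac{3}{2}} + \frac{25}{169} = 199 \left(- \frac{2}{3}\right) + \frac{25}{169} = - \frac{398}{3} + \frac{25}{169} = - \frac{67187}{507}$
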